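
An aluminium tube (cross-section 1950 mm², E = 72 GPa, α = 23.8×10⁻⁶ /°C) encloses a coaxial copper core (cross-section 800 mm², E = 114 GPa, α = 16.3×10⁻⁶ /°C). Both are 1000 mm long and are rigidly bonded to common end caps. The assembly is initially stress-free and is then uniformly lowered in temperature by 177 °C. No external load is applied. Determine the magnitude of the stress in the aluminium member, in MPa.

Both members must finish at the same length. With the larger α, the aluminium tends to over-contract; the plates restrain it, putting the aluminium in tension and the copper in compression. With no external load the two internal forces are equal and opposite, magnitude P.
Equating the net (thermal + elastic) strains gives |α₁ − α₂|·ΔT = P·[1/(A₁E₁) + 1/(A₂E₂)].
|α₁ − α₂|·ΔT = 7.5×10⁻⁶ × 177 = 0.001327.
1/(A₁E₁) + 1/(A₂E₂) = 1/(1950×72×10³) + 1/(800×114×10³) = 1.809×10⁻⁸ N⁻¹.
So P = 0.001327 / 1.809×10⁻⁸ = 73.39 kN.
σ_{aluminium} = P/A₁ = 73390/1950 = 37.64 MPa, tensile.

σ ≈ 37.6 MPa (tensile)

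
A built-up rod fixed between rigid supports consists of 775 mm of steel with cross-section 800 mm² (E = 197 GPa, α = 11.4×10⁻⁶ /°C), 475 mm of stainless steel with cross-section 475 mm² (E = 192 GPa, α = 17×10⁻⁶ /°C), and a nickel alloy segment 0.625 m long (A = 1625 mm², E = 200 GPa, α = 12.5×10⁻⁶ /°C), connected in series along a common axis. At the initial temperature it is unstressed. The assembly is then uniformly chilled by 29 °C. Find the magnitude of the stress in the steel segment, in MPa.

σ ≈ 74.4 MPa (tensile)

If the supports were absent, the total length change would be Σ αᵢΔT Lᵢ = 11.4×10⁻⁶×29×775 + 17×10⁻⁶×29×475 + 12.5×10⁻⁶×29×625 = 0.717 mm.
Since the ends are fixed, an axial force P builds up, equal in every segment, with P · Σ Lᵢ/(AᵢEᵢ) = δ_free.
Σ Lᵢ/(AᵢEᵢ) = 775/(800×197×10³) + 475/(475×192×10³) + 625/(1625×200×10³) = 1.205×10⁻⁵ mm/N.
P = 0.717 / 1.205×10⁻⁵ = 59500 N = 59.5 kN, tensile.
σ_{steel} = P / A = 59500 / 800 = 74.38 MPa.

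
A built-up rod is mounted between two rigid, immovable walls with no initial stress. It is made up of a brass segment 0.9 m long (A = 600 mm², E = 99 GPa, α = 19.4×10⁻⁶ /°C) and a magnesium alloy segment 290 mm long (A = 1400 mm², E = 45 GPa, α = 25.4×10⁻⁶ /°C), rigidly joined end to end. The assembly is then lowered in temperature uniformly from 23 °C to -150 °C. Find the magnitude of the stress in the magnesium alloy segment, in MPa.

σ ≈ 155 MPa (tensile)

With the walls removed the bar would change length by δ_free = Σ αᵢΔT Lᵢ = 19.4×10⁻⁶×173×900 + 25.4×10⁻⁶×173×290 = 4.295 mm.
Since the ends are fixed, an axial force P builds up, equal in every segment, with P · Σ Lᵢ/(AᵢEᵢ) = δ_free.
The series flexibility is Σ Lᵢ/(AᵢEᵢ) = 900/(600×99×10³) + 290/(1400×45×10³) = 1.975×10⁻⁵ mm/N.
So P = 4.295 / 1.975×10⁻⁵ = 217.4 kN, tensile.
σ_{magnesium alloy} = P / A = 217400 / 1400 = 155.3 MPa.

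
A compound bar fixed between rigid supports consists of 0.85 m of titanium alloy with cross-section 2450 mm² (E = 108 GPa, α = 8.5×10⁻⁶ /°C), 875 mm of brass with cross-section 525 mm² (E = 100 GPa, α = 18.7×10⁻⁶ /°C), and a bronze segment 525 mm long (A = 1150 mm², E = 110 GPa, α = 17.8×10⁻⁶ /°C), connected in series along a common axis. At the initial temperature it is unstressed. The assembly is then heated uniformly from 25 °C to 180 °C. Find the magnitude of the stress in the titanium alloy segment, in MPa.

σ ≈ 86.7 MPa (compressive)

With the walls removed the bar would change length by δ_free = Σ αᵢΔT Lᵢ = 8.5×10⁻⁶×155×850 + 18.7×10⁻⁶×155×875 + 17.8×10⁻⁶×155×525 = 5.105 mm.
The walls prevent any net length change, so an axial force P (same in every segment) develops. Compatibility: P · Σ Lᵢ/(AᵢEᵢ) = δ_free.
The series flexibility is Σ Lᵢ/(AᵢEᵢ) = 850/(2450×108×10³) + 875/(525×100×10³) + 525/(1150×110×10³) = 2.403×10⁻⁵ mm/N.
So P = 5.105 / 2.403×10⁻⁵ = 212.4 kN, compressive.
σ_{titanium alloy} = P / A = 212400 / 2450 = 86.71 MPa.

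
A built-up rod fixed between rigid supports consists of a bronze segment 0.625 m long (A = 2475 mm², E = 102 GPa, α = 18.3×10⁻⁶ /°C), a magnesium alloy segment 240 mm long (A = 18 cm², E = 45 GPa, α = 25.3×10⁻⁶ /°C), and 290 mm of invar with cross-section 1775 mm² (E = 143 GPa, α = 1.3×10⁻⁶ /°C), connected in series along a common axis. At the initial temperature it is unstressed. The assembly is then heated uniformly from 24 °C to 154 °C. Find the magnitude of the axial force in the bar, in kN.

P ≈ 353 kN (compressive)

With the walls removed the bar would change length by δ_free = Σ αᵢΔT Lᵢ = 18.3×10⁻⁶×130×625 + 25.3×10⁻⁶×130×240 + 1.3×10⁻⁶×130×290 = 2.325 mm.
The rigid supports impose zero overall length change; the single axial force P common to all segments must satisfy P Σ Lᵢ/(AᵢEᵢ) = δ_free.
The series flexibility is Σ Lᵢ/(AᵢEᵢ) = 625/(2475×102×10³) + 240/(1800×45×10³) + 290/(1775×143×10³) = 6.581×10⁻⁶ mm/N.
P = 2.325 / 6.581×10⁻⁶ = 353300 N = 353.3 kN, compressive.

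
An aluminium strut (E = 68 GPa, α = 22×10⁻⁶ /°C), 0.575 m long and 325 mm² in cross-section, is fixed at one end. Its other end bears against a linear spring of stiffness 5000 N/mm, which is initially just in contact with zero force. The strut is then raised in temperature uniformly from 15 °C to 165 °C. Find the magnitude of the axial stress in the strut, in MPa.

σ ≈ 25.8 MPa (compressive)

Free thermal expansion: δ_free = αΔT L = 22×10⁻⁶ × 150 × 575 = 1.897 mm.
Let P be the compressive force at the spring. The strut shortens elastically by PL/(AE) and the spring compresses by P/k; together these equal δ_free.
So P = δ_free / [L/(AE) + 1/k] = 1.897 / [ 575/(325×68×10³) + 1/(5000) ].
P = 1.897 / 0.000226 = 8395 N.
σ = P/A = 8395/325 = 25.83 MPa.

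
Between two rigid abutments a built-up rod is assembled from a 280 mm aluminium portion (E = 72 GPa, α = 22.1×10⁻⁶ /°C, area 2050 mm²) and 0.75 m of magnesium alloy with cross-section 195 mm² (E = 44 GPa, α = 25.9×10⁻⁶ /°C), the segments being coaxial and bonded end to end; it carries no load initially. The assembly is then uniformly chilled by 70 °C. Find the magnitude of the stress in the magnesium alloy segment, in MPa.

σ ≈ 103 MPa (tensile)

With the walls removed the bar would change length by δ_free = Σ αᵢΔT Lᵢ = 22.1×10⁻⁶×70×280 + 25.9×10⁻⁶×70×750 = 1.793 mm.
The rigid supports impose zero overall length change; the single axial force P common to all segments must satisfy P Σ Lᵢ/(AᵢEᵢ) = δ_free.
Σ Lᵢ/(AᵢEᵢ) = 280/(2050×72×10³) + 750/(195×44×10³) = 8.931×10⁻⁵ mm/N.
So P = 1.793 / 8.931×10⁻⁵ = 20.08 kN, tensile.
σ_{magnesium alloy} = P / A = 20080 / 195 = 102.9 MPa.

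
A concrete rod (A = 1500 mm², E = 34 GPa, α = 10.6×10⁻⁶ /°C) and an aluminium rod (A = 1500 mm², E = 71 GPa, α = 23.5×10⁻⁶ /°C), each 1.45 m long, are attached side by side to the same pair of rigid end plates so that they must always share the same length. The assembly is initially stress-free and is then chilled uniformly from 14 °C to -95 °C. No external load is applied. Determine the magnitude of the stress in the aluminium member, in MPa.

σ ≈ 32.3 MPa (tensile)

The aluminium has the larger α, so on cooling it would change length more than the concrete if both were free. The rigid plates force a common final length, so the aluminium is put into tension and the concrete into compression, with equal and opposite forces P (no external load).
Equating the net (thermal + elastic) strains gives |α₁ − α₂|·ΔT = P·[1/(A₁E₁) + 1/(A₂E₂)].
|α₁ − α₂|·ΔT = 12.9×10⁻⁶ × 109 = 0.001406.
1/(A₁E₁) + 1/(A₂E₂) = 1/(1500×34×10³) + 1/(1500×71×10³) = 2.9×10⁻⁸ N⁻¹.
So P = 0.001406 / 2.9×10⁻⁸ = 48.49 kN.
σ_{aluminium} = P/A₂ = 48490/1500 = 32.33 MPa, tensile.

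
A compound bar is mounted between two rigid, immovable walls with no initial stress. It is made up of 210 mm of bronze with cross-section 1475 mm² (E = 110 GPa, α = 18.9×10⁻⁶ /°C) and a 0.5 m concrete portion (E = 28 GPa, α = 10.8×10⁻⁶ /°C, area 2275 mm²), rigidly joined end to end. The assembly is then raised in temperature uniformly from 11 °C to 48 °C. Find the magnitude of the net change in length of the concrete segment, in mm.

|ΔL| ≈ 0.0978 mm

Free thermal expansion of the whole bar: Σ αᵢΔT Lᵢ = 18.9×10⁻⁶×37×210 + 10.8×10⁻⁶×37×500 = 0.3467 mm.
Since the ends are fixed, an axial force P builds up, equal in every segment, with P · Σ Lᵢ/(AᵢEᵢ) = δ_free.
The series flexibility is Σ Lᵢ/(AᵢEᵢ) = 210/(1475×110×10³) + 500/(2275×28×10³) = 9.144×10⁻⁶ mm/N.
So P = 0.3467 / 9.144×10⁻⁶ = 37.91 kN, compressive.
For the concrete segment, free thermal change = 10.8×10⁻⁶×37×500 = 0.1998 mm and elastic change from P = 37910×500/(2275×28×10³) = 0.2976 mm; these oppose, so the net change is 0.0978 mm (segment shortens).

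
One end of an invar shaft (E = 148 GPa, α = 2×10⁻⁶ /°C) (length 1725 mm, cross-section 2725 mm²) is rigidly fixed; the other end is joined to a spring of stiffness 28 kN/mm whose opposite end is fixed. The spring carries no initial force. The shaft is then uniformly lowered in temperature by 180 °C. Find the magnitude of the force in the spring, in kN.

The unrestrained thermal change is αΔT L = 2×10⁻⁶ × 180 × 1725 = 0.621 mm.
With a force P in the spring, the elastic change of the shaft is PL/(AE) and that of the spring is P/k; compatibility requires their sum to equal δ_free.
So P = δ_free / [L/(AE) + 1/k] = 0.621 / [ 1725/(2725×148×10³) + 1/(28×10³) ].
P = 0.621 / 3.999×10⁻⁵ = 15530 N.

P ≈ 15.5 kN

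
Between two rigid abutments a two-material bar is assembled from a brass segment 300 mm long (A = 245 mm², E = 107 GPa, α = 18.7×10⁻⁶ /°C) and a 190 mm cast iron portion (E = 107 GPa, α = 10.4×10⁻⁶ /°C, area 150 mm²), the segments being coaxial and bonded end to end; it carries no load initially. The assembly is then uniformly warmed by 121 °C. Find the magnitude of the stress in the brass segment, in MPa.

With the walls removed the bar would change length by δ_free = Σ αᵢΔT Lᵢ = 18.7×10⁻⁶×121×300 + 10.4×10⁻⁶×121×190 = 0.9179 mm.
The rigid supports impose zero overall length change; the single axial force P common to all segments must satisfy P Σ Lᵢ/(AᵢEᵢ) = δ_free.
Σ Lᵢ/(AᵢEᵢ) = 300/(245×107×10³) + 190/(150×107×10³) = 2.328×10⁻⁵ mm/N.
So P = 0.9179 / 2.328×10⁻⁵ = 39.43 kN, compressive.
σ_{brass} = P / A = 39430 / 245 = 160.9 MPa.

σ ≈ 161 MPa (compressive)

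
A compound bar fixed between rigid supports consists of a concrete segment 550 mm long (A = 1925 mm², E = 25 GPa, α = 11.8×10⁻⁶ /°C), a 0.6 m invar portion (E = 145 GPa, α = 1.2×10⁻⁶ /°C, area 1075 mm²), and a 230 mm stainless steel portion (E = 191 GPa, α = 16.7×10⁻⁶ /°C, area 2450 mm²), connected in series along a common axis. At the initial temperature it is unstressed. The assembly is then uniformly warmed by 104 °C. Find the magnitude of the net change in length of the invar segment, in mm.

|ΔL| ≈ 0.206 mm

If the supports were absent, the total length change would be Σ αᵢΔT Lᵢ = 11.8×10⁻⁶×104×550 + 1.2×10⁻⁶×104×600 + 16.7×10⁻⁶×104×230 = 1.149 mm.
The rigid supports impose zero overall length change; the single axial force P common to all segments must satisfy P Σ Lᵢ/(AᵢEᵢ) = δ_free.
Σ Lᵢ/(AᵢEᵢ) = 550/(1925×25×10³) + 600/(1075×145×10³) + 230/(2450×191×10³) = 1.577×10⁻⁵ mm/N.
Hence P = δ_free / Σ(L/AE) = 1.149/1.577×10⁻⁵ = 72.88 kN (compressive).
For the invar segment, free thermal change = 1.2×10⁻⁶×104×600 = 0.07488 mm and elastic change from P = 72880×600/(1075×145×10³) = 0.2805 mm; these oppose, so the net change is 0.206 mm (segment shortens).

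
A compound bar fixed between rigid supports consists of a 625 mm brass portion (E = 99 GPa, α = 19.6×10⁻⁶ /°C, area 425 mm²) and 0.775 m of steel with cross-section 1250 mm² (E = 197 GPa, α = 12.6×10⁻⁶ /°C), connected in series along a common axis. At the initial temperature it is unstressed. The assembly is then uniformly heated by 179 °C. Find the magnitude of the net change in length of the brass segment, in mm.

If the supports were absent, the total length change would be Σ αᵢΔT Lᵢ = 19.6×10⁻⁶×179×625 + 12.6×10⁻⁶×179×775 = 3.941 mm.
Since the ends are fixed, an axial force P builds up, equal in every segment, with P · Σ Lᵢ/(AᵢEᵢ) = δ_free.
Σ Lᵢ/(AᵢEᵢ) = 625/(425×99×10³) + 775/(1250×197×10³) = 1.8×10⁻⁵ mm/N.
P = 3.941 / 1.8×10⁻⁵ = 218900 N = 218.9 kN, compressive.
For the brass segment, free thermal change = 19.6×10⁻⁶×179×625 = 2.193 mm and elastic change from P = 218900×625/(425×99×10³) = 3.252 mm; these oppose, so the net change is 1.06 mm (segment shortens).

|ΔL| ≈ 1.06 mm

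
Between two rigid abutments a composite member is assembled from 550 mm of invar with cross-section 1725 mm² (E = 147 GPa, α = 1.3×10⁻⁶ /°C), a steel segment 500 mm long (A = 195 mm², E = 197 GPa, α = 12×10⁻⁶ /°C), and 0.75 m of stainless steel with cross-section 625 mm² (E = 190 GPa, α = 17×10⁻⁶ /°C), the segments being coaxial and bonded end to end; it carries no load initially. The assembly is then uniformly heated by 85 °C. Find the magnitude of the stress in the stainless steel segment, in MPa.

If the supports were absent, the total length change would be Σ αᵢΔT Lᵢ = 1.3×10⁻⁶×85×550 + 12×10⁻⁶×85×500 + 17×10⁻⁶×85×750 = 1.655 mm.
The rigid supports impose zero overall length change; the single axial force P common to all segments must satisfy P Σ Lᵢ/(AᵢEᵢ) = δ_free.
The series flexibility is Σ Lᵢ/(AᵢEᵢ) = 550/(1725×147×10³) + 500/(195×197×10³) + 750/(625×190×10³) = 2.15×10⁻⁵ mm/N.
Hence P = δ_free / Σ(L/AE) = 1.655/2.15×10⁻⁵ = 76.95 kN (compressive).
σ_{stainless steel} = P / A = 76950 / 625 = 123.1 MPa.

σ ≈ 123 MPa (compressive)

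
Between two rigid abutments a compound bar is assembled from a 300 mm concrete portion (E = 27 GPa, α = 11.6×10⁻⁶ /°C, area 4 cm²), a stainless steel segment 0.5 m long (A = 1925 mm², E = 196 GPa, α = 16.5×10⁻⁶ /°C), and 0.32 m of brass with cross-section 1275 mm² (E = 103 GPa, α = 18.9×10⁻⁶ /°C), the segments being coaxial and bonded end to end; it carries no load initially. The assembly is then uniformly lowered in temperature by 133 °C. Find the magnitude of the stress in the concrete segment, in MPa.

If the supports were absent, the total length change would be Σ αᵢΔT Lᵢ = 11.6×10⁻⁶×133×300 + 16.5×10⁻⁶×133×500 + 18.9×10⁻⁶×133×320 = 2.364 mm.
Since the ends are fixed, an axial force P builds up, equal in every segment, with P · Σ Lᵢ/(AᵢEᵢ) = δ_free.
The series flexibility is Σ Lᵢ/(AᵢEᵢ) = 300/(400×27×10³) + 500/(1925×196×10³) + 320/(1275×103×10³) = 3.154×10⁻⁵ mm/N.
P = 2.364 / 3.154×10⁻⁵ = 74970 N = 74.97 kN, tensile.
σ_{concrete} = P / A = 74970 / 400 = 187.4 MPa.

σ ≈ 187 MPa (tensile)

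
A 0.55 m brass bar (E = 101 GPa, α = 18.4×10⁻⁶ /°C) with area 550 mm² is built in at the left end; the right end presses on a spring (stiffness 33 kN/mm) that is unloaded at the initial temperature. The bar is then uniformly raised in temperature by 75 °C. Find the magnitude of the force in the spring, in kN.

P ≈ 18.9 kN

Free thermal expansion: δ_free = αΔT L = 18.4×10⁻⁶ × 75 × 550 = 0.759 mm.
With a force P in the spring, the elastic change of the bar is PL/(AE) and that of the spring is P/k; compatibility requires their sum to equal δ_free.
So P = δ_free / [L/(AE) + 1/k] = 0.759 / [ 550/(550×101×10³) + 1/(33×10³) ].
P = 0.759 / 4.02×10⁻⁵ = 18880 N.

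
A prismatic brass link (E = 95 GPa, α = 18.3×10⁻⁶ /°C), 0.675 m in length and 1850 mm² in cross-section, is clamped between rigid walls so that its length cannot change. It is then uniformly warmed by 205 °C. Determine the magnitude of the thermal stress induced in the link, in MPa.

The supports are rigid, so the total axial strain is zero. The restrained thermal strain is ε = αΔT = 18.3×10⁻⁶ × 205 = 3751.5×10⁻⁶.
The stress required to suppress this strain is σ = Eε = 95×10³ × 3751.5×10⁻⁶ = 356.4 MPa, compressive since the link is trying to expand.

σ ≈ 356 MPa (compressive)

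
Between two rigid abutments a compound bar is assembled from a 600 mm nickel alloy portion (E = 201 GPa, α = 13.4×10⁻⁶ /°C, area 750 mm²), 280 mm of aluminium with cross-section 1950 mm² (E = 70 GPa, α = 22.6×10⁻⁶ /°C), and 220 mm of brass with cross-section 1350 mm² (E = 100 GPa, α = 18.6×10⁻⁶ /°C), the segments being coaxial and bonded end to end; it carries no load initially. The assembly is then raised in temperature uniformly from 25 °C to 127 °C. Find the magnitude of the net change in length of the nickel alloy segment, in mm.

|ΔL| ≈ 0.158 mm

If the supports were absent, the total length change would be Σ αᵢΔT Lᵢ = 13.4×10⁻⁶×102×600 + 22.6×10⁻⁶×102×280 + 18.6×10⁻⁶×102×220 = 1.883 mm.
The walls prevent any net length change, so an axial force P (same in every segment) develops. Compatibility: P · Σ Lᵢ/(AᵢEᵢ) = δ_free.
Σ Lᵢ/(AᵢEᵢ) = 600/(750×201×10³) + 280/(1950×70×10³) + 220/(1350×100×10³) = 7.661×10⁻⁶ mm/N.
Hence P = δ_free / Σ(L/AE) = 1.883/7.661×10⁻⁶ = 245.8 kN (compressive).
For the nickel alloy segment, free thermal change = 13.4×10⁻⁶×102×600 = 0.8201 mm and elastic change from P = 245800×600/(750×201×10³) = 0.9782 mm; these oppose, so the net change is 0.158 mm (segment shortens).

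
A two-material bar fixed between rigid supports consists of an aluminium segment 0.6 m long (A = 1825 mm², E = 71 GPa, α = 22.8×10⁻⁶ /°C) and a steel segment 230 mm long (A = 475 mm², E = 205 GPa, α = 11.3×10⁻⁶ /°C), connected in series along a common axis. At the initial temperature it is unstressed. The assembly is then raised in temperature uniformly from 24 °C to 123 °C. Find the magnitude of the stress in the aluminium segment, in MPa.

σ ≈ 126 MPa (compressive)

With the walls removed the bar would change length by δ_free = Σ αᵢΔT Lᵢ = 22.8×10⁻⁶×99×600 + 11.3×10⁻⁶×99×230 = 1.612 mm.
The walls prevent any net length change, so an axial force P (same in every segment) develops. Compatibility: P · Σ Lᵢ/(AᵢEᵢ) = δ_free.
The series flexibility is Σ Lᵢ/(AᵢEᵢ) = 600/(1825×71×10³) + 230/(475×205×10³) = 6.993×10⁻⁶ mm/N.
Hence P = δ_free / Σ(L/AE) = 1.612/6.993×10⁻⁶ = 230.5 kN (compressive).
σ_{aluminium} = P / A = 230500 / 1825 = 126.3 MPa.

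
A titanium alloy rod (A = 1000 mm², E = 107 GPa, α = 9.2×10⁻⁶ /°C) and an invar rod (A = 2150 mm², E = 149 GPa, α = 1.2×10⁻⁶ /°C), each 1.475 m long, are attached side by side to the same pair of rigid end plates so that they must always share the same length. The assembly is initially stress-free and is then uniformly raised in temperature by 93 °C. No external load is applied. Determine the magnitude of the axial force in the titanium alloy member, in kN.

Both members must finish at the same length. With the larger α, the titanium alloy tends to over-expand; the plates restrain it, putting the titanium alloy in compression and the invar in tension. With no external load the two internal forces are equal and opposite, magnitude P.
Compatibility of the two members (thermal + elastic change equal): (α₁ − α₂)ΔT = P·[1/(A₁E₁) + 1/(A₂E₂)].
|α₁ − α₂|·ΔT = 8×10⁻⁶ × 93 = 0.000744.
1/(A₁E₁) + 1/(A₂E₂) = 1/(1000×107×10³) + 1/(2150×149×10³) = 1.247×10⁻⁸ N⁻¹.
P = 0.000744 / 1.247×10⁻⁸ = 59680 N = 59.68 kN.

P ≈ 59.7 kN (compressive in the titanium alloy)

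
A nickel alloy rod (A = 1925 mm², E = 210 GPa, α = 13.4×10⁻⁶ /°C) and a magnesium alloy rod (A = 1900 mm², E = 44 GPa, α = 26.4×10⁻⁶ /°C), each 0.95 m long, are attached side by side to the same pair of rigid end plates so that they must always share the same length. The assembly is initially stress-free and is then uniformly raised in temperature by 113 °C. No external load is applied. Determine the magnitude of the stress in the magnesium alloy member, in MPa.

Equilibrium of a rigid end plate with no external load gives equal and opposite internal forces ±P in the two members. Since α_{magnesium alloy} > α_{nickel alloy}, heating drives the magnesium alloy into compression and the nickel alloy into tension.
Setting the final lengths equal and cancelling L: (α₁ − α₂)ΔT = P/(A₁E₁) + P/(A₂E₂).
|α₁ − α₂|·ΔT = 13×10⁻⁶ × 113 = 0.001469.
1/(A₁E₁) + 1/(A₂E₂) = 1/(1925×210×10³) + 1/(1900×44×10³) = 1.444×10⁻⁸ N⁻¹.
P = 0.001469 / 1.444×10⁻⁸ = 101800 N = 101.8 kN.
σ_{magnesium alloy} = P/A₂ = 101800/1900 = 53.56 MPa, compressive.

σ ≈ 53.6 MPa (compressive)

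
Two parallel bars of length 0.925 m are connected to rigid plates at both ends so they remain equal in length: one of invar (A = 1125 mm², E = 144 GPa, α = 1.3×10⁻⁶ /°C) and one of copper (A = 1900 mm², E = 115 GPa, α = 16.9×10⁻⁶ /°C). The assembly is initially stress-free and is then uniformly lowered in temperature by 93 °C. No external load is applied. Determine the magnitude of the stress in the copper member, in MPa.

σ ≈ 71 MPa (tensile)

The copper has the larger α, so on cooling it would change length more than the invar if both were free. The rigid plates force a common final length, so the copper is put into tension and the invar into compression, with equal and opposite forces P (no external load).
Setting the final lengths equal and cancelling L: (α₁ − α₂)ΔT = P/(A₁E₁) + P/(A₂E₂).
|α₁ − α₂|·ΔT = 15.6×10⁻⁶ × 93 = 0.001451.
1/(A₁E₁) + 1/(A₂E₂) = 1/(1125×144×10³) + 1/(1900×115×10³) = 1.075×10⁻⁸ N⁻¹.
So P = 0.001451 / 1.075×10⁻⁸ = 135 kN.
σ_{copper} = P/A₂ = 135000/1900 = 71.03 MPa, tensile.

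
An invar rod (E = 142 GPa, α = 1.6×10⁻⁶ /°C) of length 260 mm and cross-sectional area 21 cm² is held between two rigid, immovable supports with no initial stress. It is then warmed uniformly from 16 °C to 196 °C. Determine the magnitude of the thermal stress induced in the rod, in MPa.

σ ≈ 40.9 MPa (compressive)

With length fixed, the mechanical strain must cancel the thermal strain αΔT = 1.6×10⁻⁶ × 180 = 288×10⁻⁶.
σ = EαΔT = 142×10³ × 1.6×10⁻⁶ × 180 = 40.9 MPa (compressive; the rod is trying to expand).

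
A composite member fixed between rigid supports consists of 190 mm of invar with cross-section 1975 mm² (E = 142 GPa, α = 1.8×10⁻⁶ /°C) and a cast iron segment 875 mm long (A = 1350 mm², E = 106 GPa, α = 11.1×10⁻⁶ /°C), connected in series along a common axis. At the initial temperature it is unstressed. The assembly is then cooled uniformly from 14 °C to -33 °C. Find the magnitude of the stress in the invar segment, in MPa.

With the walls removed the bar would change length by δ_free = Σ αᵢΔT Lᵢ = 1.8×10⁻⁶×47×190 + 11.1×10⁻⁶×47×875 = 0.4726 mm.
Since the ends are fixed, an axial force P builds up, equal in every segment, with P · Σ Lᵢ/(AᵢEᵢ) = δ_free.
The series flexibility is Σ Lᵢ/(AᵢEᵢ) = 190/(1975×142×10³) + 875/(1350×106×10³) = 6.792×10⁻⁶ mm/N.
Hence P = δ_free / Σ(L/AE) = 0.4726/6.792×10⁻⁶ = 69.58 kN (tensile).
σ_{invar} = P / A = 69580 / 1975 = 35.23 MPa.

σ ≈ 35.2 MPa (tensile)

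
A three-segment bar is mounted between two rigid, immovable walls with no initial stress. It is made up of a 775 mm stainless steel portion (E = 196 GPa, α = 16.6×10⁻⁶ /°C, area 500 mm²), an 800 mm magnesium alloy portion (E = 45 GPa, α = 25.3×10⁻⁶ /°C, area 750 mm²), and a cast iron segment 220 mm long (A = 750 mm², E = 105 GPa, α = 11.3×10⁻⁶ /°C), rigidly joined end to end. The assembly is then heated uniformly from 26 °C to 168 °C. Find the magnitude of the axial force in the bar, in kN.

Free thermal expansion of the whole bar: Σ αᵢΔT Lᵢ = 16.6×10⁻⁶×142×775 + 25.3×10⁻⁶×142×800 + 11.3×10⁻⁶×142×220 = 5.054 mm.
The walls prevent any net length change, so an axial force P (same in every segment) develops. Compatibility: P · Σ Lᵢ/(AᵢEᵢ) = δ_free.
The series flexibility is Σ Lᵢ/(AᵢEᵢ) = 775/(500×196×10³) + 800/(750×45×10³) + 220/(750×105×10³) = 3.441×10⁻⁵ mm/N.
P = 5.054 / 3.441×10⁻⁵ = 146900 N = 146.9 kN, compressive.

P ≈ 147 kN (compressive)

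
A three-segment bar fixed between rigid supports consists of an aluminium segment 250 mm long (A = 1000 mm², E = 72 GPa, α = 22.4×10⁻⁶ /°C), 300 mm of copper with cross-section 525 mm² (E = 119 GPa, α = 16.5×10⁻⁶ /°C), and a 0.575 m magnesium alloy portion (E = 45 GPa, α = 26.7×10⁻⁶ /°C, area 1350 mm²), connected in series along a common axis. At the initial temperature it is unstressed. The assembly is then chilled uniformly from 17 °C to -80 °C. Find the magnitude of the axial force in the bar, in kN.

With the walls removed the bar would change length by δ_free = Σ αᵢΔT Lᵢ = 22.4×10⁻⁶×97×250 + 16.5×10⁻⁶×97×300 + 26.7×10⁻⁶×97×575 = 2.513 mm.
Since the ends are fixed, an axial force P builds up, equal in every segment, with P · Σ Lᵢ/(AᵢEᵢ) = δ_free.
The series flexibility is Σ Lᵢ/(AᵢEᵢ) = 250/(1000×72×10³) + 300/(525×119×10³) + 575/(1350×45×10³) = 1.774×10⁻⁵ mm/N.
P = 2.513 / 1.774×10⁻⁵ = 141600 N = 141.6 kN, tensile.

P ≈ 142 kN (tensile)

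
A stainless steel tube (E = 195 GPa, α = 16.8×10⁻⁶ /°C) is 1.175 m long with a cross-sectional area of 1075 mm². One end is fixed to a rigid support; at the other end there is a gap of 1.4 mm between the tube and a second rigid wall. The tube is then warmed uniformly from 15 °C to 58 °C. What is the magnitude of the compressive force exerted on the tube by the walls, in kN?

P ≈ 0 kN

Unrestrained expansion: δ_free = αΔT L = 16.8×10⁻⁶ × 43 × 1175 = 0.8488 mm.
This is smaller than the 1.4 mm clearance, so the tube expands freely without reaching the stop — the stress is zero.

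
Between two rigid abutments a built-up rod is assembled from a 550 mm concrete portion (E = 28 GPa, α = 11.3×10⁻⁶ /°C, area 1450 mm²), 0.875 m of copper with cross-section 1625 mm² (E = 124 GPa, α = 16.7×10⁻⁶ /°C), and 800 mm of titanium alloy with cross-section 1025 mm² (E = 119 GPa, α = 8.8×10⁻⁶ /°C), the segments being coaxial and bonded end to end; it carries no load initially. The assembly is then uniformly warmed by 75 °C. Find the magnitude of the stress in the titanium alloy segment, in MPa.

σ ≈ 83.4 MPa (compressive)

With the walls removed the bar would change length by δ_free = Σ αᵢΔT Lᵢ = 11.3×10⁻⁶×75×550 + 16.7×10⁻⁶×75×875 + 8.8×10⁻⁶×75×800 = 2.09 mm.
The rigid supports impose zero overall length change; the single axial force P common to all segments must satisfy P Σ Lᵢ/(AᵢEᵢ) = δ_free.
The series flexibility is Σ Lᵢ/(AᵢEᵢ) = 550/(1450×28×10³) + 875/(1625×124×10³) + 800/(1025×119×10³) = 2.445×10⁻⁵ mm/N.
P = 2.09 / 2.445×10⁻⁵ = 85490 N = 85.49 kN, compressive.
σ_{titanium alloy} = P / A = 85490 / 1025 = 83.41 MPa.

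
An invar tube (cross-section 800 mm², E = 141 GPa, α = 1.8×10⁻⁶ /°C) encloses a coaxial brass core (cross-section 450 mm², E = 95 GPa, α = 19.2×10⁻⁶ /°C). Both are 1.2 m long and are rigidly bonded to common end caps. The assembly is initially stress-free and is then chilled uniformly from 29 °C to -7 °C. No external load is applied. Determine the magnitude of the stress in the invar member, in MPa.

Both members must finish at the same length. With the larger α, the brass tends to over-contract; the plates restrain it, putting the brass in tension and the invar in compression. With no external load the two internal forces are equal and opposite, magnitude P.
Setting the final lengths equal and cancelling L: (α₁ − α₂)ΔT = P/(A₁E₁) + P/(A₂E₂).
|α₁ − α₂|·ΔT = 17.4×10⁻⁶ × 36 = 0.0006264.
1/(A₁E₁) + 1/(A₂E₂) = 1/(800×141×10³) + 1/(450×95×10³) = 3.226×10⁻⁸ N⁻¹.
So P = 0.0006264 / 3.226×10⁻⁸ = 19.42 kN.
σ_{invar} = P/A₁ = 19420/800 = 24.27 MPa, compressive.

σ ≈ 24.3 MPa (compressive)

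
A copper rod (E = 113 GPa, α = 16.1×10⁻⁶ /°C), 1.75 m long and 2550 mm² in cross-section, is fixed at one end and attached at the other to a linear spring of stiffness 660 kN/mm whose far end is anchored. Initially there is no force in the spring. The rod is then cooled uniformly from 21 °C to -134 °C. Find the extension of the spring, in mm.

δ ≈ 0.872 mm

The unrestrained thermal change is αΔT L = 16.1×10⁻⁶ × 155 × 1750 = 4.367 mm.
Let P be the tensile force in the spring. The rod extends elastically by PL/(AE) and the spring stretches by P/k; together these equal δ_free.
P [ L/(AE) + 1/k ] = δ_free → P [ 1750/(2550×113×10³) + 1/(660×10³) ] = 4.367.
P = 4.367 / 7.588×10⁻⁶ = 575500 N.
Spring extension = P/k = 575500/(660×10³) = 0.872 mm.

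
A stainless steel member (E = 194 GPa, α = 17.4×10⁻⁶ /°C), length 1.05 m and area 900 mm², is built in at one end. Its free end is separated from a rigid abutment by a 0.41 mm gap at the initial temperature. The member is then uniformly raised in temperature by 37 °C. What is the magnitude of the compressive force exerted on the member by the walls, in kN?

P ≈ 44.2 kN

Free thermal elongation = αΔT L = 17.4×10⁻⁶ × 37 × 1050 = 0.676 mm.
After closing the 0.41 mm clearance, 0.676 − 0.41 = 0.266 mm of expansion remains to be suppressed by the wall.
So σ = E(δ_free − g)/L = 194×10³ × 0.266/1050 = 49.14 MPa.
P = σA = 49.14 × 900 = 44.23 kN.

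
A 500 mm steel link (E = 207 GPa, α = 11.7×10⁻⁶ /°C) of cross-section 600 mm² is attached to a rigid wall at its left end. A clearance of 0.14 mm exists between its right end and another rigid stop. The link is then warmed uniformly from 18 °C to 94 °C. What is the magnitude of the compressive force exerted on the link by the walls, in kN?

P ≈ 75.7 kN

If the wall were absent the link would grow by αΔT L = 11.7×10⁻⁶ × 76 × 500 = 0.4446 mm.
The gap closes (δ_free > 0.14 mm) and the wall then resists a further 0.4446 − 0.14 = 0.3046 mm of expansion.
So σ = E(δ_free − g)/L = 207×10³ × 0.3046/500 = 126.1 MPa.
P = σA = 126.1 × 600 = 75.66 kN.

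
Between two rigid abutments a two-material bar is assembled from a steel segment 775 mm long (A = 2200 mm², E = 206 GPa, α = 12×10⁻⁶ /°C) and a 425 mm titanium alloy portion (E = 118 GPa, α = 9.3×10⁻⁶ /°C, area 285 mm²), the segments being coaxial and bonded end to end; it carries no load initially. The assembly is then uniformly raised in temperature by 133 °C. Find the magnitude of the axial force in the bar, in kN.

P ≈ 123 kN (compressive)

With the walls removed the bar would change length by δ_free = Σ αᵢΔT Lᵢ = 12×10⁻⁶×133×775 + 9.3×10⁻⁶×133×425 = 1.763 mm.
Since the ends are fixed, an axial force P builds up, equal in every segment, with P · Σ Lᵢ/(AᵢEᵢ) = δ_free.
The series flexibility is Σ Lᵢ/(AᵢEᵢ) = 775/(2200×206×10³) + 425/(285×118×10³) = 1.435×10⁻⁵ mm/N.
Hence P = δ_free / Σ(L/AE) = 1.763/1.435×10⁻⁵ = 122.8 kN (compressive).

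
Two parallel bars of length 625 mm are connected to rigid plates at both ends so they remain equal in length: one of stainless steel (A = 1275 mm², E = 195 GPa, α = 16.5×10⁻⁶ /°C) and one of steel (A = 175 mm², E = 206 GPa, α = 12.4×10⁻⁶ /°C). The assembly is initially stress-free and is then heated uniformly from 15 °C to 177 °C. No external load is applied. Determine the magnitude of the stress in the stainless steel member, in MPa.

σ ≈ 16.4 MPa (compressive)

Both members must finish at the same length. With the larger α, the stainless steel tends to over-expand; the plates restrain it, putting the stainless steel in compression and the steel in tension. With no external load the two internal forces are equal and opposite, magnitude P.
Compatibility of the two members (thermal + elastic change equal): (α₁ − α₂)ΔT = P·[1/(A₁E₁) + 1/(A₂E₂)].
|α₁ − α₂|·ΔT = 4.1×10⁻⁶ × 162 = 0.0006642.
1/(A₁E₁) + 1/(A₂E₂) = 1/(1275×195×10³) + 1/(175×206×10³) = 3.176×10⁻⁸ N⁻¹.
So P = 0.0006642 / 3.176×10⁻⁸ = 20.91 kN.
σ_{stainless steel} = P/A₁ = 20910/1275 = 16.4 MPa, compressive.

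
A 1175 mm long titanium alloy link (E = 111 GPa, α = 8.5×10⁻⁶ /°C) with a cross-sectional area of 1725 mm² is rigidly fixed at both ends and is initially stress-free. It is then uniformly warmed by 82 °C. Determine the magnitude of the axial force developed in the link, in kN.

P ≈ 133 kN (compressive)

The ends cannot move, so σ = EαΔT = 111×10³ × 8.5×10⁻⁶ × 82 = 77.37 MPa.
P = AEαΔT = 1725 × 111×10³ × 8.5×10⁻⁶ × 82 = 133.5 kN (compressive).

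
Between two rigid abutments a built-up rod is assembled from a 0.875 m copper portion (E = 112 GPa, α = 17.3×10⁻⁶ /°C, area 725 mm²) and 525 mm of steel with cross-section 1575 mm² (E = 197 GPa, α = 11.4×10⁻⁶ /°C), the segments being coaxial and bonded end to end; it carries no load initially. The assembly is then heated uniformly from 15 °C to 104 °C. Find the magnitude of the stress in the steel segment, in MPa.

σ ≈ 95.7 MPa (compressive)

With the walls removed the bar would change length by δ_free = Σ αᵢΔT Lᵢ = 17.3×10⁻⁶×89×875 + 11.4×10⁻⁶×89×525 = 1.88 mm.
The walls prevent any net length change, so an axial force P (same in every segment) develops. Compatibility: P · Σ Lᵢ/(AᵢEᵢ) = δ_free.
The series flexibility is Σ Lᵢ/(AᵢEᵢ) = 875/(725×112×10³) + 525/(1575×197×10³) = 1.247×10⁻⁵ mm/N.
So P = 1.88 / 1.247×10⁻⁵ = 150.8 kN, compressive.
σ_{steel} = P / A = 150800 / 1575 = 95.73 MPa.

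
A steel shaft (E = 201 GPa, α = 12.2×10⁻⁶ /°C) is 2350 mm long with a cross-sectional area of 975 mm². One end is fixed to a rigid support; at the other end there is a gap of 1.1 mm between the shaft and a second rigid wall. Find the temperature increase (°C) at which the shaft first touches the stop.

The gap closes when αΔT L = 1.1 mm, since the shaft is still unstressed at that instant.
So ΔT = g/(αL) = 1.1/(12.2×10⁻⁶ × 2350) = 38.37 °C.

ΔT ≈ 38.4 °C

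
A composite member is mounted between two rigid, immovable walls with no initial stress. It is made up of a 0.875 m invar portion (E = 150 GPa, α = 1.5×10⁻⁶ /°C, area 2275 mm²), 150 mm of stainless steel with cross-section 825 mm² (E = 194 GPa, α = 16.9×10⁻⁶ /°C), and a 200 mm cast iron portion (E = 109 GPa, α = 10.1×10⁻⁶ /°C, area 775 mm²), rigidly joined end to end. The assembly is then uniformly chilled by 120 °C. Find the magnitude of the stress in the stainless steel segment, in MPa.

σ ≈ 145 MPa (tensile)

With the walls removed the bar would change length by δ_free = Σ αᵢΔT Lᵢ = 1.5×10⁻⁶×120×875 + 16.9×10⁻⁶×120×150 + 10.1×10⁻⁶×120×200 = 0.7041 mm.
The rigid supports impose zero overall length change; the single axial force P common to all segments must satisfy P Σ Lᵢ/(AᵢEᵢ) = δ_free.
Σ Lᵢ/(AᵢEᵢ) = 875/(2275×150×10³) + 150/(825×194×10³) + 200/(775×109×10³) = 5.869×10⁻⁶ mm/N.
Hence P = δ_free / Σ(L/AE) = 0.7041/5.869×10⁻⁶ = 120 kN (tensile).
σ_{stainless steel} = P / A = 120000 / 825 = 145.4 MPa.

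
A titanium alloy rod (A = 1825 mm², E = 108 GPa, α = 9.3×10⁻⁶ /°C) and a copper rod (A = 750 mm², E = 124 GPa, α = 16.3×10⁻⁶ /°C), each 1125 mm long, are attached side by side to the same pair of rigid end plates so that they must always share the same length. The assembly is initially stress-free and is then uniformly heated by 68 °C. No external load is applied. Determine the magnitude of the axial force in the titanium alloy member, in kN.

Both members must finish at the same length. With the larger α, the copper tends to over-expand; the plates restrain it, putting the copper in compression and the titanium alloy in tension. With no external load the two internal forces are equal and opposite, magnitude P.
Equating the net (thermal + elastic) strains gives |α₁ − α₂|·ΔT = P·[1/(A₁E₁) + 1/(A₂E₂)].
|α₁ − α₂|·ΔT = 7×10⁻⁶ × 68 = 0.000476.
1/(A₁E₁) + 1/(A₂E₂) = 1/(1825×108×10³) + 1/(750×124×10³) = 1.583×10⁻⁸ N⁻¹.
P = 0.000476 / 1.583×10⁻⁸ = 30080 N = 30.08 kN.

P ≈ 30.1 kN (tensile in the titanium alloy)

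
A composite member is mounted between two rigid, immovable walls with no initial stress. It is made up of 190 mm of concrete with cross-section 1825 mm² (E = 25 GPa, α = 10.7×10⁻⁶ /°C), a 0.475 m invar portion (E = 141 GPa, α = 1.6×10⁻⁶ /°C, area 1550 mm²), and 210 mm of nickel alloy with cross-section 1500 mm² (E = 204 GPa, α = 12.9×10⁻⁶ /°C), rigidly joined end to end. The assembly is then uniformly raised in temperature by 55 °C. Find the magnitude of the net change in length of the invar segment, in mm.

|ΔL| ≈ 0.0518 mm

Free thermal expansion of the whole bar: Σ αᵢΔT Lᵢ = 10.7×10⁻⁶×55×190 + 1.6×10⁻⁶×55×475 + 12.9×10⁻⁶×55×210 = 0.3026 mm.
Since the ends are fixed, an axial force P builds up, equal in every segment, with P · Σ Lᵢ/(AᵢEᵢ) = δ_free.
The series flexibility is Σ Lᵢ/(AᵢEᵢ) = 190/(1825×25×10³) + 475/(1550×141×10³) + 210/(1500×204×10³) = 7.024×10⁻⁶ mm/N.
P = 0.3026 / 7.024×10⁻⁶ = 43080 N = 43.08 kN, compressive.
For the invar segment, free thermal change = 1.6×10⁻⁶×55×475 = 0.0418 mm and elastic change from P = 43080×475/(1550×141×10³) = 0.09363 mm; these oppose, so the net change is 0.0518 mm (segment shortens).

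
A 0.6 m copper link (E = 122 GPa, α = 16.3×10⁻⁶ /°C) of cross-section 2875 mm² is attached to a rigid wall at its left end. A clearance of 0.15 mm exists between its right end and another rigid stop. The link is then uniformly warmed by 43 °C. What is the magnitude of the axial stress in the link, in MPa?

Free thermal elongation = αΔT L = 16.3×10⁻⁶ × 43 × 600 = 0.4205 mm.
This exceeds the 0.15 mm gap, so the wall pushes back. The portion of expansion that must be recovered elastically is δ_free − gap = 0.4205 − 0.15 = 0.2705 mm.
Compatibility: PL/(AE) = 0.2705 mm, so σ = P/A = E × (0.2705/600) = 55.01 MPa.

σ ≈ 55 MPa (compressive)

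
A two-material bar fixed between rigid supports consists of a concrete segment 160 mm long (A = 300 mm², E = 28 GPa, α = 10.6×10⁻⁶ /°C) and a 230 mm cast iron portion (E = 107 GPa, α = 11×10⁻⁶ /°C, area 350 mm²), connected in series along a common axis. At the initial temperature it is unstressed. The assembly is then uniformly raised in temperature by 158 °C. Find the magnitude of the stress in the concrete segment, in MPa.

σ ≈ 88.4 MPa (compressive)

With the walls removed the bar would change length by δ_free = Σ αᵢΔT Lᵢ = 10.6×10⁻⁶×158×160 + 11×10⁻⁶×158×230 = 0.6677 mm.
Since the ends are fixed, an axial force P builds up, equal in every segment, with P · Σ Lᵢ/(AᵢEᵢ) = δ_free.
Σ Lᵢ/(AᵢEᵢ) = 160/(300×28×10³) + 230/(350×107×10³) = 2.519×10⁻⁵ mm/N.
Hence P = δ_free / Σ(L/AE) = 0.6677/2.519×10⁻⁵ = 26.51 kN (compressive).
σ_{concrete} = P / A = 26510 / 300 = 88.36 MPa.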